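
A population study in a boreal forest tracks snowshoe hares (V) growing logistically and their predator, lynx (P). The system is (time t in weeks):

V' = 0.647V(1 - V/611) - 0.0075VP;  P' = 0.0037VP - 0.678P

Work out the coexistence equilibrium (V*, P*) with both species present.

V* ≈ 183, P* ≈ 60.4

From dP/dt = 0 with P > 0: 0.0037V* = 0.678, so V* = 183.
Substitute into dV/dt = 0: 0.647(1 - 183/611) = 0.0075P*.
The bracket is 0.7, giving P* = 0.453/0.0075 = 60.4.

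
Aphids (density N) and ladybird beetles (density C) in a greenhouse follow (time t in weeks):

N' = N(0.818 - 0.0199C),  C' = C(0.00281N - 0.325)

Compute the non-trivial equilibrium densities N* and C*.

N* ≈ 116, C* ≈ 41.1

Set dC/dt = 0 with C > 0: 0.00281N - 0.325 = 0, so N* = 0.325/0.00281 = 116.
Set dN/dt = 0 with N > 0: 0.818 - 0.0199C = 0, so C* = 0.818/0.0199 = 41.1.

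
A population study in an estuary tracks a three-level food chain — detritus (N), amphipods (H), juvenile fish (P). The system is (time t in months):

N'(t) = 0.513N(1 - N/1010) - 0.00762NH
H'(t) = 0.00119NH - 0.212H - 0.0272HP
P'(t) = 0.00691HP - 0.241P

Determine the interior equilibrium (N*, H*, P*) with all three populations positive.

From dP/dt = 0: 0.00691H* = 0.241, so H* = 34.9.
From dN/dt = 0: 0.513(1 - N*/1010) = 0.00762·34.9, giving N* = 1010·(1 - 0.518) = 487.
From dH/dt = 0: 0.00119·487 - 0.212 = 0.0272P*, so P* = 0.367/0.0272 = 13.5.

N* ≈ 487, H* ≈ 34.9, P* ≈ 13.5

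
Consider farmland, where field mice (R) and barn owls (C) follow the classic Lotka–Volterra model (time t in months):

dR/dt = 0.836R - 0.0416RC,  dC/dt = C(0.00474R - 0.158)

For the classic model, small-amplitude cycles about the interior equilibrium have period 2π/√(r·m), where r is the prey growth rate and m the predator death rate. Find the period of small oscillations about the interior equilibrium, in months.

T ≈ 17.3 months

Here r = 0.836 and m = 0.158, so r·m = 0.132.
ω = √0.132 = 0.363 per month, hence T = 2π/ω ≈ 17.3 months.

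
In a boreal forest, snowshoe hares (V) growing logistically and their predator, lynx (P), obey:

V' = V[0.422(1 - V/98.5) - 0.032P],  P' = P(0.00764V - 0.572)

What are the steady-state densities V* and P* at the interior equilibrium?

From dP/dt = 0 with P > 0: 0.00764V* = 0.572, so V* = 74.9.
Substitute into dV/dt = 0: 0.422(1 - 74.9/98.5) = 0.032P*.
The bracket is 0.24, giving P* = 0.101/0.032 = 3.16.

V* ≈ 74.9, P* ≈ 3.16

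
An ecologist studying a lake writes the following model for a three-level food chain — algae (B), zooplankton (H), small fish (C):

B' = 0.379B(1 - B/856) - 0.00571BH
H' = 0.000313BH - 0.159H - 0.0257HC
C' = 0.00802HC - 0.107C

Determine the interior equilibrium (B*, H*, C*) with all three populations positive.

From dC/dt = 0: 0.00802H* = 0.107, so H* = 13.3.
From dB/dt = 0: 0.379(1 - B*/856) = 0.00571·13.3, giving B* = 856·(1 - 0.201) = 684.
From dH/dt = 0: 0.000313·684 - 0.159 = 0.0257C*, so C* = 0.0551/0.0257 = 2.14.

B* ≈ 684, H* ≈ 13.3, C* ≈ 2.14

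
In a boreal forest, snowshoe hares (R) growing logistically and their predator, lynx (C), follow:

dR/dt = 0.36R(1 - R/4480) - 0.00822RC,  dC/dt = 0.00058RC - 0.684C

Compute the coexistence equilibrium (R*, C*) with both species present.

R* ≈ 1180, C* ≈ 32.3

From dC/dt = 0 with C > 0: 0.00058R* = 0.684, so R* = 1180.
Substitute into dR/dt = 0: 0.36(1 - 1180/4480) = 0.00822C*.
The bracket is 0.737, giving C* = 0.265/0.00822 = 32.3.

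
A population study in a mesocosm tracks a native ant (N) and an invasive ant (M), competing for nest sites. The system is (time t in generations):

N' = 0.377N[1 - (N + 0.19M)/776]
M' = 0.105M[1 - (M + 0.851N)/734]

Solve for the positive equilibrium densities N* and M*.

Setting both brackets to zero gives the nullclines N + 0.19M = 776 and 0.851N + M = 734.
Substituting M = 734 - 0.851N into the first: N(1 - 0.19·0.851) = 776 - 0.19·734.
So N* = 637/0.838 = 759, and then M* = 734 - 0.851·759 = 87.8.

N* ≈ 759, M* ≈ 87.8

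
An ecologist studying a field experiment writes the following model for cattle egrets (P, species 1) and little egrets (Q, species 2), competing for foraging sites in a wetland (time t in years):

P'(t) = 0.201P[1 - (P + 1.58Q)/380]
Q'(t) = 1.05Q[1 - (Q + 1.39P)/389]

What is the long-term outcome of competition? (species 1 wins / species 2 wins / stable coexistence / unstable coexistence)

Compare the nullcline intercepts: K1/α12 = 380/1.58 = 241 < K2 = 389; K2/α21 = 389/1.39 = 280 < K1 = 380.
Since both are reversed, neither can invade when rare; the interior point is a saddle.

unstable coexistence (outcome depends on initial conditions)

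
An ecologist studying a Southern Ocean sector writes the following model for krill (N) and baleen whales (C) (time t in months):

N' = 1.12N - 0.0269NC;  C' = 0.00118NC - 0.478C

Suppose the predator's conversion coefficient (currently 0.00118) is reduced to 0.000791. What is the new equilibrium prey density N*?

At the interior fixed point, setting dC/dt = 0 with C > 0 fixes N* = (predator death rate)/(NC coefficient) — independent of the other coefficients.
With the change, N* = 0.478/0.000791 = 604; it rises from 405.

N* ≈ 604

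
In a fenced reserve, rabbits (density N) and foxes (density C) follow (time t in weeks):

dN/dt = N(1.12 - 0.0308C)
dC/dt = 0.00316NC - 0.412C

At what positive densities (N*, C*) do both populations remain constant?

N* ≈ 130, C* ≈ 36.4

Set dC/dt = 0 with C > 0: 0.00316N - 0.412 = 0, so N* = 0.412/0.00316 = 130.
Set dN/dt = 0 with N > 0: 1.12 - 0.0308C = 0, so C* = 1.12/0.0308 = 36.4.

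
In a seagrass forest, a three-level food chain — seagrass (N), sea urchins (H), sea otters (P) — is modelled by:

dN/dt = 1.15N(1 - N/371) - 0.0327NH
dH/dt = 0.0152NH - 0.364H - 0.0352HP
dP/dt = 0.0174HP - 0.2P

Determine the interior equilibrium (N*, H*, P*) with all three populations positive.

From dP/dt = 0: 0.0174H* = 0.2, so H* = 11.5.
From dN/dt = 0: 1.15(1 - N*/371) = 0.0327·11.5, giving N* = 371·(1 - 0.327) = 250.
From dH/dt = 0: 0.0152·250 - 0.364 = 0.0352P*, so P* = 3.43/0.0352 = 97.5.

N* ≈ 250, H* ≈ 11.5, P* ≈ 97.5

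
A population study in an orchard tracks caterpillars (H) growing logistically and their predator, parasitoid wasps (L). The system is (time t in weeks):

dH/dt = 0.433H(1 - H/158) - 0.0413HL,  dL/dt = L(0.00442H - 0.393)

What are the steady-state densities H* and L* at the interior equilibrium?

From dL/dt = 0 with L > 0: 0.00442H* = 0.393, so H* = 88.9.
Substitute into dH/dt = 0: 0.433(1 - 88.9/158) = 0.0413L*.
The bracket is 0.437, giving L* = 0.189/0.0413 = 4.58.

H* ≈ 88.9, L* ≈ 4.58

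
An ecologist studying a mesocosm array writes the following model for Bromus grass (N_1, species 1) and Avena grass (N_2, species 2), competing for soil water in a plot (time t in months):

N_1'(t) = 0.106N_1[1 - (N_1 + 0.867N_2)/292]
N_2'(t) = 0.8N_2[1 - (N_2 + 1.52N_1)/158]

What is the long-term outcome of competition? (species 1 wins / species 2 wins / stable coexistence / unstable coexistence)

species 1 excludes species 2

Compare the nullcline intercepts: K1/α12 = 292/0.867 = 337 > K2 = 158; K2/α21 = 158/1.52 = 104 < K1 = 292.
Since the inequalities point opposite ways, species 1 can invade but species 2 cannot.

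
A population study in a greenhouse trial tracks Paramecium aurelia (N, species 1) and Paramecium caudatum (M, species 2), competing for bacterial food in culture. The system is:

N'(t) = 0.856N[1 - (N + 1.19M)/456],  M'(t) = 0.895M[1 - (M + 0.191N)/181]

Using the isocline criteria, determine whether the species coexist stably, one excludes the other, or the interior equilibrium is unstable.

stable coexistence

Compare the nullcline intercepts: K1/α12 = 456/1.19 = 383 > K2 = 181; K2/α21 = 181/0.191 = 948 > K1 = 456.
Since both inequalities hold, each species can invade when rare, so the interior equilibrium is stable.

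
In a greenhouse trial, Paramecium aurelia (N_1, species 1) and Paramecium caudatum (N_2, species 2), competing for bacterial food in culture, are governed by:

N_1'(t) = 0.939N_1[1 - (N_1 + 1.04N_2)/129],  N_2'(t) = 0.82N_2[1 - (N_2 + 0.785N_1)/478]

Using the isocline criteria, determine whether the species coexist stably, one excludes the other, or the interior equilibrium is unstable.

Compare the nullcline intercepts: K1/α12 = 129/1.04 = 124 < K2 = 478; K2/α21 = 478/0.785 = 609 > K1 = 129.
Since the inequalities point opposite ways, species 2 can invade but species 1 cannot.

species 2 excludes species 1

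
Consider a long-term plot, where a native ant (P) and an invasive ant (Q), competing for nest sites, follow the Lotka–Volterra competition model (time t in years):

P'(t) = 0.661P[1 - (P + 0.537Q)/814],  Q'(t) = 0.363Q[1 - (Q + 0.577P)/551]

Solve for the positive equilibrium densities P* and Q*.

Setting both brackets to zero gives the nullclines P + 0.537Q = 814 and 0.577P + Q = 551.
Substituting Q = 551 - 0.577P into the first: P(1 - 0.537·0.577) = 814 - 0.537·551.
So P* = 518/0.69 = 751, and then Q* = 551 - 0.577·751 = 118.

P* ≈ 751, Q* ≈ 118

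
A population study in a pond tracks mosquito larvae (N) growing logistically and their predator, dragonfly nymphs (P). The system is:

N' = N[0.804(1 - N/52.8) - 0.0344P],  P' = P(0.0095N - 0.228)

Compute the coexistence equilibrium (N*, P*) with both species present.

From dP/dt = 0 with P > 0: 0.0095N* = 0.228, so N* = 24.
Substitute into dN/dt = 0: 0.804(1 - 24/52.8) = 0.0344P*.
The bracket is 0.545, giving P* = 0.439/0.0344 = 12.7.

N* ≈ 24, P* ≈ 12.7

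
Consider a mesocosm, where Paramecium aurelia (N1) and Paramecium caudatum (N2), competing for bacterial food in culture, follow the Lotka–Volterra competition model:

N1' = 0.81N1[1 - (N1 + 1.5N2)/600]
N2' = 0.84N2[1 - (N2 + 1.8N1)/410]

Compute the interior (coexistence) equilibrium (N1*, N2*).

Setting both brackets to zero gives the nullclines N1 + 1.5N2 = 600 and 1.8N1 + N2 = 410.
Substituting N2 = 410 - 1.8N1 into the first: N1(1 - 1.5·1.8) = 600 - 1.5·410.
So N1* = -15/-1.7 = 8.82, and then N2* = 410 - 1.8·8.82 = 394.

N1* ≈ 8.82, N2* ≈ 394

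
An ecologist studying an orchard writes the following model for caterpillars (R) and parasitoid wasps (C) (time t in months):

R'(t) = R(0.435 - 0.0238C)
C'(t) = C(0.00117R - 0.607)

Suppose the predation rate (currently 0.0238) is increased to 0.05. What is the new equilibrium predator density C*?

C* ≈ 8.7

At the interior fixed point, setting dR/dt = 0 with R > 0 fixes C* = (prey growth rate)/(RC coefficient) — independent of the other coefficients.
With the change, C* = 0.435/0.05 = 8.7; it falls from 18.3.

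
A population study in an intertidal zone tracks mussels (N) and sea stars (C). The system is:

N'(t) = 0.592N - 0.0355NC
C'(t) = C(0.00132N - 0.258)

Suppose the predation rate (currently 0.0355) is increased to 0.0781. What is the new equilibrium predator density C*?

At the interior fixed point, setting dN/dt = 0 with N > 0 fixes C* = (prey growth rate)/(NC coefficient) — independent of the other coefficients.
With the change, C* = 0.592/0.0781 = 7.58; it falls from 16.7.

C* ≈ 7.58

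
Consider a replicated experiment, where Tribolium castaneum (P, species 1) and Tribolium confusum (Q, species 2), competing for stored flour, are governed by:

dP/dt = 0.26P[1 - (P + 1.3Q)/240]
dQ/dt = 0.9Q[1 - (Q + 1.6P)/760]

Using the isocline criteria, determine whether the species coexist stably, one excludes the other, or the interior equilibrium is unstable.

Compare the nullcline intercepts: K1/α12 = 240/1.3 = 185 < K2 = 760; K2/α21 = 760/1.6 = 475 > K1 = 240.
Since the inequalities point opposite ways, species 2 can invade but species 1 cannot.

species 2 excludes species 1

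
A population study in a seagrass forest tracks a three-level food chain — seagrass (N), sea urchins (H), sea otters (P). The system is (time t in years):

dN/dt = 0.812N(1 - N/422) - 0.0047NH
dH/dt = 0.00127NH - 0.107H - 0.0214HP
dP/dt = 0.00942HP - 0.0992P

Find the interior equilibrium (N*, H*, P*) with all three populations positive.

From dP/dt = 0: 0.00942H* = 0.0992, so H* = 10.5.
From dN/dt = 0: 0.812(1 - N*/422) = 0.0047·10.5, giving N* = 422·(1 - 0.061) = 396.
From dH/dt = 0: 0.00127·396 - 0.107 = 0.0214P*, so P* = 0.396/0.0214 = 18.5.

N* ≈ 396, H* ≈ 10.5, P* ≈ 18.5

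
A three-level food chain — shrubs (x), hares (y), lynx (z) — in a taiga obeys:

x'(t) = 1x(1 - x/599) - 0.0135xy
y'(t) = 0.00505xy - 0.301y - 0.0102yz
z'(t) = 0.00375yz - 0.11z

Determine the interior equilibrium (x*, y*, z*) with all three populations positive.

From dz/dt = 0: 0.00375y* = 0.11, so y* = 29.3.
From dx/dt = 0: 1(1 - x*/599) = 0.0135·29.3, giving x* = 599·(1 - 0.396) = 362.
From dy/dt = 0: 0.00505·362 - 0.301 = 0.0102z*, so z* = 1.53/0.0102 = 150.

x* ≈ 362, y* ≈ 29.3, z* ≈ 150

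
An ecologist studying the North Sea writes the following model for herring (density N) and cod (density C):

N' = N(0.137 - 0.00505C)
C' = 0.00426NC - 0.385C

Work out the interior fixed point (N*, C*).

N* ≈ 90.4, C* ≈ 27.1

Set dC/dt = 0 with C > 0: 0.00426N - 0.385 = 0, so N* = 0.385/0.00426 = 90.4.
Set dN/dt = 0 with N > 0: 0.137 - 0.00505C = 0, so C* = 0.137/0.00505 = 27.1.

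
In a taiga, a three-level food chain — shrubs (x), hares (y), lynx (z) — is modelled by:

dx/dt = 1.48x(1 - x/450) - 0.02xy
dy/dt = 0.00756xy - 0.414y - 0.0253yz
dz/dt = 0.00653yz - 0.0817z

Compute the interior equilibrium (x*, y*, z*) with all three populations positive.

From dz/dt = 0: 0.00653y* = 0.0817, so y* = 12.5.
From dx/dt = 0: 1.48(1 - x*/450) = 0.02·12.5, giving x* = 450·(1 - 0.169) = 374.
From dy/dt = 0: 0.00756·374 - 0.414 = 0.0253z*, so z* = 2.41/0.0253 = 95.4.

x* ≈ 374, y* ≈ 12.5, z* ≈ 95.4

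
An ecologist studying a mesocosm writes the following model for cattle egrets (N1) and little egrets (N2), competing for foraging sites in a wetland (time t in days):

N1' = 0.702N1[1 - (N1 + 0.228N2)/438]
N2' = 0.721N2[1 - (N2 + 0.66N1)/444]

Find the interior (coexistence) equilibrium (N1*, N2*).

N1* ≈ 396, N2* ≈ 182

Setting both brackets to zero gives the nullclines N1 + 0.228N2 = 438 and 0.66N1 + N2 = 444.
Substituting N2 = 444 - 0.66N1 into the first: N1(1 - 0.228·0.66) = 438 - 0.228·444.
So N1* = 337/0.85 = 396, and then N2* = 444 - 0.66·396 = 182.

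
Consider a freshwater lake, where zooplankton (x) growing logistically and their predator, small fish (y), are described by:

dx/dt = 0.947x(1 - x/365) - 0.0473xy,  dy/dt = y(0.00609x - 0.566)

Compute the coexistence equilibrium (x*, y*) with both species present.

x* ≈ 92.9, y* ≈ 14.9

From dy/dt = 0 with y > 0: 0.00609x* = 0.566, so x* = 92.9.
Substitute into dx/dt = 0: 0.947(1 - 92.9/365) = 0.0473y*.
The bracket is 0.745, giving y* = 0.706/0.0473 = 14.9.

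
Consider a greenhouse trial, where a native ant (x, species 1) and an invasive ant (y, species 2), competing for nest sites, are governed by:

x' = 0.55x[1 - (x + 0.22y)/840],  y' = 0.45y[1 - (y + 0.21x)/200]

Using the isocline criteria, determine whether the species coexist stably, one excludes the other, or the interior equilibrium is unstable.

stable coexistence

Compare the nullcline intercepts: K1/α12 = 840/0.22 = 3820 > K2 = 200; K2/α21 = 200/0.21 = 952 > K1 = 840.
Since both inequalities hold, each species can invade when rare, so the interior equilibrium is stable.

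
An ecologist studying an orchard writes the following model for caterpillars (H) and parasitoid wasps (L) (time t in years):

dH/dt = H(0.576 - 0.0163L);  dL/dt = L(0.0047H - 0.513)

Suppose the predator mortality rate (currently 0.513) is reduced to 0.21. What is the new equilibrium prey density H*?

H* ≈ 44.7

At the interior fixed point, setting dL/dt = 0 with L > 0 fixes H* = (predator death rate)/(HL coefficient) — independent of the other coefficients.
With the change, H* = 0.21/0.0047 = 44.7; it falls from 109.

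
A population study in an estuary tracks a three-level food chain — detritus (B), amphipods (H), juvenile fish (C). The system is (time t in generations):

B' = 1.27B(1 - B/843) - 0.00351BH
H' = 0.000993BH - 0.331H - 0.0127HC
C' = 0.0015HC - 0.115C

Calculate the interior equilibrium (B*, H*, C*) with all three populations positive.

B* ≈ 664, H* ≈ 76.7, C* ≈ 25.9

From dC/dt = 0: 0.0015H* = 0.115, so H* = 76.7.
From dB/dt = 0: 1.27(1 - B*/843) = 0.00351·76.7, giving B* = 843·(1 - 0.212) = 664.
From dH/dt = 0: 0.000993·664 - 0.331 = 0.0127C*, so C* = 0.329/0.0127 = 25.9.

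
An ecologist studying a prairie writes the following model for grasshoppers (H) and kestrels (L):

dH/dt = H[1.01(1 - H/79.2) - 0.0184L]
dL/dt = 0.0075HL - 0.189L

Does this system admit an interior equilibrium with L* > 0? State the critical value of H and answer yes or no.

The predator equation gives dL/dt > 0 only when H > 0.189/0.0075 = 25.2.
Without the predator, H → K = 79.2. Since 79.2 > 25.2, the predator can invade and persist.

Threshold H = 25.2; K > 25.2, so yes, the predator persists.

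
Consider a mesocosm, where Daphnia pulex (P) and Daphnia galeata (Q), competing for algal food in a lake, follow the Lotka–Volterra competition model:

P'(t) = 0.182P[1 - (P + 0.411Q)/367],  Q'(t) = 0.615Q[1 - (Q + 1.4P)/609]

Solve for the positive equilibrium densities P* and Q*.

Setting both brackets to zero gives the nullclines P + 0.411Q = 367 and 1.4P + Q = 609.
Substituting Q = 609 - 1.4P into the first: P(1 - 0.411·1.4) = 367 - 0.411·609.
So P* = 117/0.425 = 275, and then Q* = 609 - 1.4·275 = 224.

P* ≈ 275, Q* ≈ 224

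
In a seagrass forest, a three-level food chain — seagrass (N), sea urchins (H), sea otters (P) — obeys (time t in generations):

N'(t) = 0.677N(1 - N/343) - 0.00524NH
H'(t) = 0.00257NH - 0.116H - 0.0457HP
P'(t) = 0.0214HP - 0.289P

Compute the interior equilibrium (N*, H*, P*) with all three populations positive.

From dP/dt = 0: 0.0214H* = 0.289, so H* = 13.5.
From dN/dt = 0: 0.677(1 - N*/343) = 0.00524·13.5, giving N* = 343·(1 - 0.105) = 307.
From dH/dt = 0: 0.00257·307 - 0.116 = 0.0457P*, so P* = 0.673/0.0457 = 14.7.

N* ≈ 307, H* ≈ 13.5, P* ≈ 14.7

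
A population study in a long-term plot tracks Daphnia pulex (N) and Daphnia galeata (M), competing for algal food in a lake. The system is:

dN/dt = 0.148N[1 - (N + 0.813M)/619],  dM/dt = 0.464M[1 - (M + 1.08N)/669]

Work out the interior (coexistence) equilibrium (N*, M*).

N* ≈ 616, M* ≈ 3.94

Setting both brackets to zero gives the nullclines N + 0.813M = 619 and 1.08N + M = 669.
Substituting M = 669 - 1.08N into the first: N(1 - 0.813·1.08) = 619 - 0.813·669.
So N* = 75.1/0.122 = 616, and then M* = 669 - 1.08·616 = 3.94.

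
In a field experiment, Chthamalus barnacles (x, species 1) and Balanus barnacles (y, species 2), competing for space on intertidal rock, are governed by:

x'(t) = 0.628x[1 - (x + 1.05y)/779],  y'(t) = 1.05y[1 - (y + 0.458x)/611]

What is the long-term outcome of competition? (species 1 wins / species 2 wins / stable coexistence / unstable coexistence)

stable coexistence

Compare the nullcline intercepts: K1/α12 = 779/1.05 = 742 > K2 = 611; K2/α21 = 611/0.458 = 1330 > K1 = 779.
Since both inequalities hold, each species can invade when rare, so the interior equilibrium is stable.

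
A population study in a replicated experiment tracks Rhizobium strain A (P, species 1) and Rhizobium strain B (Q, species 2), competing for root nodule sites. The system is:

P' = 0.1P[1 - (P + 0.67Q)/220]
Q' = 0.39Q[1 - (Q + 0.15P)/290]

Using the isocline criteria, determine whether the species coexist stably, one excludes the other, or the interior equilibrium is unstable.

Compare the nullcline intercepts: K1/α12 = 220/0.67 = 328 > K2 = 290; K2/α21 = 290/0.15 = 1930 > K1 = 220.
Since both inequalities hold, each species can invade when rare, so the interior equilibrium is stable.

stable coexistence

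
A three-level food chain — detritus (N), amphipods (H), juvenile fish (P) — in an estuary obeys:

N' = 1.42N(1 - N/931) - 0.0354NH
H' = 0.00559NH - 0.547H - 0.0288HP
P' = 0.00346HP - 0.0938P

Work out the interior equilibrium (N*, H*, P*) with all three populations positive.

From dP/dt = 0: 0.00346H* = 0.0938, so H* = 27.1.
From dN/dt = 0: 1.42(1 - N*/931) = 0.0354·27.1, giving N* = 931·(1 - 0.676) = 302.
From dH/dt = 0: 0.00559·302 - 0.547 = 0.0288P*, so P* = 1.14/0.0288 = 39.6.

N* ≈ 302, H* ≈ 27.1, P* ≈ 39.6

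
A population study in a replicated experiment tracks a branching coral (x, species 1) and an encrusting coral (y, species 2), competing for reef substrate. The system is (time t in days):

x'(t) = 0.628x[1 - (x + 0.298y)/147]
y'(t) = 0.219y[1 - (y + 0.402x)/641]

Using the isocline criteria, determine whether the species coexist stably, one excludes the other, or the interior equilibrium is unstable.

species 2 excludes species 1

Compare the nullcline intercepts: K1/α12 = 147/0.298 = 493 < K2 = 641; K2/α21 = 641/0.402 = 1590 > K1 = 147.
Since the inequalities point opposite ways, species 2 can invade but species 1 cannot.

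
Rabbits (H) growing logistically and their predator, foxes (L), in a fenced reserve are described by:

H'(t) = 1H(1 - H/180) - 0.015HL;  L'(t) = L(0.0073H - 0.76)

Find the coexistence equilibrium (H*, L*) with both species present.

H* ≈ 104, L* ≈ 28.1

From dL/dt = 0 with L > 0: 0.0073H* = 0.76, so H* = 104.
Substitute into dH/dt = 0: 1(1 - 104/180) = 0.015L*.
The bracket is 0.422, giving L* = 0.422/0.015 = 28.1.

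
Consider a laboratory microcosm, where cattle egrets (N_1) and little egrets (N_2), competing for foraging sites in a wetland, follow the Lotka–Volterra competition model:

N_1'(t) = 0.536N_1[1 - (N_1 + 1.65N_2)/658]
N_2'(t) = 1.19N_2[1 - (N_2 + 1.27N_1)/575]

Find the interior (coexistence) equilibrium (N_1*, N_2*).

Setting both brackets to zero gives the nullclines N_1 + 1.65N_2 = 658 and 1.27N_1 + N_2 = 575.
Substituting N_2 = 575 - 1.27N_1 into the first: N_1(1 - 1.65·1.27) = 658 - 1.65·575.
So N_1* = -291/-1.1 = 265, and then N_2* = 575 - 1.27·265 = 238.

N_1* ≈ 265, N_2* ≈ 238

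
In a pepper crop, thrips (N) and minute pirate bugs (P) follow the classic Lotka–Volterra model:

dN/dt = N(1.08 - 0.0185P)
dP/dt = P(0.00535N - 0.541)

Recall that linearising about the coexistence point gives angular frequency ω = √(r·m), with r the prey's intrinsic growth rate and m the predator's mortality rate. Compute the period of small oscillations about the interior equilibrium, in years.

Here r = 1.08 and m = 0.541, so r·m = 0.584.
ω = √0.584 = 0.764 per year, hence T = 2π/ω ≈ 8.22 years.

T ≈ 8.22 years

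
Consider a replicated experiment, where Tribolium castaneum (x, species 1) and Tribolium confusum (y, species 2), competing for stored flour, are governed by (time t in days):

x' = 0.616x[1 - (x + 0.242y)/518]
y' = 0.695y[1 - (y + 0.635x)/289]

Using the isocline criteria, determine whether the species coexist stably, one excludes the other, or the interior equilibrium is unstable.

Compare the nullcline intercepts: K1/α12 = 518/0.242 = 2140 > K2 = 289; K2/α21 = 289/0.635 = 455 < K1 = 518.
Since the inequalities point opposite ways, species 1 can invade but species 2 cannot.

species 1 excludes species 2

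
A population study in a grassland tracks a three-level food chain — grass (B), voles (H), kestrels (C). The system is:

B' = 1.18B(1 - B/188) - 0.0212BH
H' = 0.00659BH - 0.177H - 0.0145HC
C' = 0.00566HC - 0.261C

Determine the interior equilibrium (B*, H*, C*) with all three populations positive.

B* ≈ 32.2, H* ≈ 46.1, C* ≈ 2.45

From dC/dt = 0: 0.00566H* = 0.261, so H* = 46.1.
From dB/dt = 0: 1.18(1 - B*/188) = 0.0212·46.1, giving B* = 188·(1 - 0.828) = 32.2.
From dH/dt = 0: 0.00659·32.2 - 0.177 = 0.0145C*, so C* = 0.0355/0.0145 = 2.45.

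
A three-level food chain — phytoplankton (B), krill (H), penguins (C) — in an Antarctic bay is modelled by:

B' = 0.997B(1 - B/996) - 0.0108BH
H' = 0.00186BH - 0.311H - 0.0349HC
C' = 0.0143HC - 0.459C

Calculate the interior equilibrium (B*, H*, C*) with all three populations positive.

B* ≈ 650, H* ≈ 32.1, C* ≈ 25.7

From dC/dt = 0: 0.0143H* = 0.459, so H* = 32.1.
From dB/dt = 0: 0.997(1 - B*/996) = 0.0108·32.1, giving B* = 996·(1 - 0.348) = 650.
From dH/dt = 0: 0.00186·650 - 0.311 = 0.0349C*, so C* = 0.897/0.0349 = 25.7.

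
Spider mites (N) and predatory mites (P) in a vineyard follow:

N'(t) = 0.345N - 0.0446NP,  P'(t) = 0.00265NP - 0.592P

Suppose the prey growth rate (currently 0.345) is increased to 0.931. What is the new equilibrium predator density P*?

P* ≈ 20.9

At the interior fixed point, setting dN/dt = 0 with N > 0 fixes P* = (prey growth rate)/(NP coefficient) — independent of the other coefficients.
With the change, P* = 0.931/0.0446 = 20.9; it rises from 7.74.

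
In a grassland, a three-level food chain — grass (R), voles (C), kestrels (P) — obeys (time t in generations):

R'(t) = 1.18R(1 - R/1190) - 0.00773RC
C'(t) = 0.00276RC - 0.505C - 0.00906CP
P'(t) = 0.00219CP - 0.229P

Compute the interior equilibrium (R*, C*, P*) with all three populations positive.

R* ≈ 375, C* ≈ 105, P* ≈ 58.5

From dP/dt = 0: 0.00219C* = 0.229, so C* = 105.
From dR/dt = 0: 1.18(1 - R*/1190) = 0.00773·105, giving R* = 1190·(1 - 0.685) = 375.
From dC/dt = 0: 0.00276·375 - 0.505 = 0.00906P*, so P* = 0.53/0.00906 = 58.5.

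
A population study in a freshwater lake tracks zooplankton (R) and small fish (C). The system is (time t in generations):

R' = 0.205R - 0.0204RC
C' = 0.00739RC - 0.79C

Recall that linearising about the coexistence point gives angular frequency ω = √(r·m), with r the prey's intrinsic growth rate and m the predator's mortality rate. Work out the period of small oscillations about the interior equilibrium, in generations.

Here r = 0.205 and m = 0.79, so r·m = 0.162.
ω = √0.162 = 0.402 per generation, hence T = 2π/ω ≈ 15.6 generations.

T ≈ 15.6 generations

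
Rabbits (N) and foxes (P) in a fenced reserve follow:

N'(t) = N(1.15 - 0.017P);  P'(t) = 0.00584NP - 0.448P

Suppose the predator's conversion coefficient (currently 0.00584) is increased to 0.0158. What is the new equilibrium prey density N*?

N* ≈ 28.4

At the interior fixed point, setting dP/dt = 0 with P > 0 fixes N* = (predator death rate)/(NP coefficient) — independent of the other coefficients.
With the change, N* = 0.448/0.0158 = 28.4; it falls from 76.7.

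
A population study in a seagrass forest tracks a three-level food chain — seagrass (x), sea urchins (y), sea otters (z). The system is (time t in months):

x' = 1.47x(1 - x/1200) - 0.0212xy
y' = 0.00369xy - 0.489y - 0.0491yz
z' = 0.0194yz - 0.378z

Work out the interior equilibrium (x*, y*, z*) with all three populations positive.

x* ≈ 863, y* ≈ 19.5, z* ≈ 54.9

From dz/dt = 0: 0.0194y* = 0.378, so y* = 19.5.
From dx/dt = 0: 1.47(1 - x*/1200) = 0.0212·19.5, giving x* = 1200·(1 - 0.281) = 863.
From dy/dt = 0: 0.00369·863 - 0.489 = 0.0491z*, so z* = 2.69/0.0491 = 54.9.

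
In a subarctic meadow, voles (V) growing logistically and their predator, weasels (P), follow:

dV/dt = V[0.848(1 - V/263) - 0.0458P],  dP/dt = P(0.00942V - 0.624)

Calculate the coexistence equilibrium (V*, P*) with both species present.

From dP/dt = 0 with P > 0: 0.00942V* = 0.624, so V* = 66.2.
Substitute into dV/dt = 0: 0.848(1 - 66.2/263) = 0.0458P*.
The bracket is 0.748, giving P* = 0.634/0.0458 = 13.9.

V* ≈ 66.2, P* ≈ 13.9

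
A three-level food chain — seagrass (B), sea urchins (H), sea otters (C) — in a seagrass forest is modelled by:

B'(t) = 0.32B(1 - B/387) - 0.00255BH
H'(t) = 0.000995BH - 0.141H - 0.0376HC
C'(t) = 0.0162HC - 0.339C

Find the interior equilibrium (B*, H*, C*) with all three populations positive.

B* ≈ 322, H* ≈ 20.9, C* ≈ 4.78

From dC/dt = 0: 0.0162H* = 0.339, so H* = 20.9.
From dB/dt = 0: 0.32(1 - B*/387) = 0.00255·20.9, giving B* = 387·(1 - 0.167) = 322.
From dH/dt = 0: 0.000995·322 - 0.141 = 0.0376C*, so C* = 0.18/0.0376 = 4.78.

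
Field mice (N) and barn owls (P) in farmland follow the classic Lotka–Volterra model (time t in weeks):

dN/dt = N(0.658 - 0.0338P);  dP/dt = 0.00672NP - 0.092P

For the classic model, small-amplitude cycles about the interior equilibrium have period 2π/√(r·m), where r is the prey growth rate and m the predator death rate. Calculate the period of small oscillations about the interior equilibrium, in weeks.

Here r = 0.658 and m = 0.092, so r·m = 0.0605.
ω = √0.0605 = 0.246 per week, hence T = 2π/ω ≈ 25.5 weeks.

T ≈ 25.5 weeks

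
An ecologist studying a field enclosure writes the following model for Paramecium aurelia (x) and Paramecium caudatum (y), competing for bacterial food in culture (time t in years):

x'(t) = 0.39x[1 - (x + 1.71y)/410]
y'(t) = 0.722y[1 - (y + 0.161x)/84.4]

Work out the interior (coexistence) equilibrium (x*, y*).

x* ≈ 367, y* ≈ 25.4

Setting both brackets to zero gives the nullclines x + 1.71y = 410 and 0.161x + y = 84.4.
Substituting y = 84.4 - 0.161x into the first: x(1 - 1.71·0.161) = 410 - 1.71·84.4.
So x* = 266/0.725 = 367, and then y* = 84.4 - 0.161·367 = 25.4.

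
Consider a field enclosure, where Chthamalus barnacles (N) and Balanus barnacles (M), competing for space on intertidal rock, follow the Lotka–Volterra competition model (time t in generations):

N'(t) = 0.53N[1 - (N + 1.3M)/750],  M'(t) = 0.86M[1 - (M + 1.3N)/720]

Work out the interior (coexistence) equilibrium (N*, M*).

Setting both brackets to zero gives the nullclines N + 1.3M = 750 and 1.3N + M = 720.
Substituting M = 720 - 1.3N into the first: N(1 - 1.3·1.3) = 750 - 1.3·720.
So N* = -186/-0.69 = 270, and then M* = 720 - 1.3·270 = 370.

N* ≈ 270, M* ≈ 370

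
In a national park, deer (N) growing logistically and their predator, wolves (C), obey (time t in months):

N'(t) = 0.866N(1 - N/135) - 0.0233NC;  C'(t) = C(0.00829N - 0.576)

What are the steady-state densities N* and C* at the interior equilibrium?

N* ≈ 69.5, C* ≈ 18

From dC/dt = 0 with C > 0: 0.00829N* = 0.576, so N* = 69.5.
Substitute into dN/dt = 0: 0.866(1 - 69.5/135) = 0.0233C*.
The bracket is 0.485, giving C* = 0.42/0.0233 = 18.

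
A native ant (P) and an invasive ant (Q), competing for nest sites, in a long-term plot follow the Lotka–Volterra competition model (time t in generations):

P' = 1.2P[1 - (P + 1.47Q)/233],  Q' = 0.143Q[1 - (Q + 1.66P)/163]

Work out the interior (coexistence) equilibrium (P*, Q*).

P* ≈ 4.59, Q* ≈ 155

Setting both brackets to zero gives the nullclines P + 1.47Q = 233 and 1.66P + Q = 163.
Substituting Q = 163 - 1.66P into the first: P(1 - 1.47·1.66) = 233 - 1.47·163.
So P* = -6.61/-1.44 = 4.59, and then Q* = 163 - 1.66·4.59 = 155.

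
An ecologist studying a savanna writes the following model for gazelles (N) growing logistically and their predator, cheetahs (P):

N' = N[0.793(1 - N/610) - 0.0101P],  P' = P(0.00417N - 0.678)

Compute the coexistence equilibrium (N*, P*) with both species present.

N* ≈ 163, P* ≈ 57.6

From dP/dt = 0 with P > 0: 0.00417N* = 0.678, so N* = 163.
Substitute into dN/dt = 0: 0.793(1 - 163/610) = 0.0101P*.
The bracket is 0.733, giving P* = 0.582/0.0101 = 57.6.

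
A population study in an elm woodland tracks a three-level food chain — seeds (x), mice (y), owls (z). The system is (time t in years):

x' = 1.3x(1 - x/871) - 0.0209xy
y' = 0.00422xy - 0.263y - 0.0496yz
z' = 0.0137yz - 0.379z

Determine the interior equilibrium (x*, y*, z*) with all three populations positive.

x* ≈ 484, y* ≈ 27.7, z* ≈ 35.8

From dz/dt = 0: 0.0137y* = 0.379, so y* = 27.7.
From dx/dt = 0: 1.3(1 - x*/871) = 0.0209·27.7, giving x* = 871·(1 - 0.445) = 484.
From dy/dt = 0: 0.00422·484 - 0.263 = 0.0496z*, so z* = 1.78/0.0496 = 35.8.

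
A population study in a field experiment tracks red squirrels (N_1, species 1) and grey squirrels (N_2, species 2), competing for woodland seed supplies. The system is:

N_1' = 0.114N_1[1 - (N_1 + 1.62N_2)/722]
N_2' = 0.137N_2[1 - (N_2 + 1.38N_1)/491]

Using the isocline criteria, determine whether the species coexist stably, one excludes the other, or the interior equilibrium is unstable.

Compare the nullcline intercepts: K1/α12 = 722/1.62 = 446 < K2 = 491; K2/α21 = 491/1.38 = 356 < K1 = 722.
Since both are reversed, neither can invade when rare; the interior point is a saddle.

unstable coexistence (outcome depends on initial conditions)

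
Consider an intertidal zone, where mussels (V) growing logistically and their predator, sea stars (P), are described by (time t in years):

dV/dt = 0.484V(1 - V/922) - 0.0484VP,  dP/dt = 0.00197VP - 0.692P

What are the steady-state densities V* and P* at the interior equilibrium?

From dP/dt = 0 with P > 0: 0.00197V* = 0.692, so V* = 351.
Substitute into dV/dt = 0: 0.484(1 - 351/922) = 0.0484P*.
The bracket is 0.619, giving P* = 0.3/0.0484 = 6.19.

V* ≈ 351, P* ≈ 6.19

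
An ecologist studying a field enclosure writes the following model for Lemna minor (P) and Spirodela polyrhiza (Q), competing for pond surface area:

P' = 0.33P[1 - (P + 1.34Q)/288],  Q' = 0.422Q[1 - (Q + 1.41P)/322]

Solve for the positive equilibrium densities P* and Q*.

Setting both brackets to zero gives the nullclines P + 1.34Q = 288 and 1.41P + Q = 322.
Substituting Q = 322 - 1.41P into the first: P(1 - 1.34·1.41) = 288 - 1.34·322.
So P* = -143/-0.889 = 161, and then Q* = 322 - 1.41·161 = 94.5.

P* ≈ 161, Q* ≈ 94.5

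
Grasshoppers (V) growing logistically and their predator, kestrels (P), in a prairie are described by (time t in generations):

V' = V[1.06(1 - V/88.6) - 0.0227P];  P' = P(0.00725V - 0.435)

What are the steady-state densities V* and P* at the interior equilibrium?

V* ≈ 60, P* ≈ 15.1

From dP/dt = 0 with P > 0: 0.00725V* = 0.435, so V* = 60.
Substitute into dV/dt = 0: 1.06(1 - 60/88.6) = 0.0227P*.
The bracket is 0.323, giving P* = 0.342/0.0227 = 15.1.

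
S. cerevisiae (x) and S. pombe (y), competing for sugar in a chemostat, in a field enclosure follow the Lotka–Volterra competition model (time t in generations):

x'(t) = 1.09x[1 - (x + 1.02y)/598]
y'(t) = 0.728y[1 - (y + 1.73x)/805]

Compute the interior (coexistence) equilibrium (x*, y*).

Setting both brackets to zero gives the nullclines x + 1.02y = 598 and 1.73x + y = 805.
Substituting y = 805 - 1.73x into the first: x(1 - 1.02·1.73) = 598 - 1.02·805.
So x* = -223/-0.765 = 292, and then y* = 805 - 1.73·292 = 300.

x* ≈ 292, y* ≈ 300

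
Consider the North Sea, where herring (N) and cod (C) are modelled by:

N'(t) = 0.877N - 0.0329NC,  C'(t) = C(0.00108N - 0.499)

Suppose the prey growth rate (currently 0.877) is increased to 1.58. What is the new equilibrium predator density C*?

At the interior fixed point, setting dN/dt = 0 with N > 0 fixes C* = (prey growth rate)/(NC coefficient) — independent of the other coefficients.
With the change, C* = 1.58/0.0329 = 48; it rises from 26.7.

C* ≈ 48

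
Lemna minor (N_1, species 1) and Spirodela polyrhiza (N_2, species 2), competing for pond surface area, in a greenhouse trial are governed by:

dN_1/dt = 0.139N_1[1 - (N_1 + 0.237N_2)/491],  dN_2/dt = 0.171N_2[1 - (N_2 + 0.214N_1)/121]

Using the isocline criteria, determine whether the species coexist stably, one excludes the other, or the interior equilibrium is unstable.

Compare the nullcline intercepts: K1/α12 = 491/0.237 = 2070 > K2 = 121; K2/α21 = 121/0.214 = 565 > K1 = 491.
Since both inequalities hold, each species can invade when rare, so the interior equilibrium is stable.

stable coexistence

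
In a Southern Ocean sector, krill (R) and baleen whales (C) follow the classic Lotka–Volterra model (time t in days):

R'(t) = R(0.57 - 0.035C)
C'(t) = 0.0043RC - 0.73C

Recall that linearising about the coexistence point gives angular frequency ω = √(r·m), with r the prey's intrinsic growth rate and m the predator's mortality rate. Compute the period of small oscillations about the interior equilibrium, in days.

T ≈ 9.74 days

Here r = 0.57 and m = 0.73, so r·m = 0.416.
ω = √0.416 = 0.645 per day, hence T = 2π/ω ≈ 9.74 days.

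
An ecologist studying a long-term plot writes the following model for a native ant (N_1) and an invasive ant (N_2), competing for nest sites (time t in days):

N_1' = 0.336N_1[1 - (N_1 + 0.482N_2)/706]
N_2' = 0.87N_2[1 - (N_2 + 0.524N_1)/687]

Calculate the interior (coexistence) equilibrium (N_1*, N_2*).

N_1* ≈ 502, N_2* ≈ 424

Setting both brackets to zero gives the nullclines N_1 + 0.482N_2 = 706 and 0.524N_1 + N_2 = 687.
Substituting N_2 = 687 - 0.524N_1 into the first: N_1(1 - 0.482·0.524) = 706 - 0.482·687.
So N_1* = 375/0.747 = 502, and then N_2* = 687 - 0.524·502 = 424.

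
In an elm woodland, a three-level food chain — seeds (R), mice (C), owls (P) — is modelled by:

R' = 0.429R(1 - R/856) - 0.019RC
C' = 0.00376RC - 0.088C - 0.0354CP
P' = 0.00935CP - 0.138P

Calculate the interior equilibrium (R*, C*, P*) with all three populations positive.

From dP/dt = 0: 0.00935C* = 0.138, so C* = 14.8.
From dR/dt = 0: 0.429(1 - R*/856) = 0.019·14.8, giving R* = 856·(1 - 0.654) = 296.
From dC/dt = 0: 0.00376·296 - 0.088 = 0.0354P*, so P* = 1.03/0.0354 = 29.

R* ≈ 296, C* ≈ 14.8, P* ≈ 29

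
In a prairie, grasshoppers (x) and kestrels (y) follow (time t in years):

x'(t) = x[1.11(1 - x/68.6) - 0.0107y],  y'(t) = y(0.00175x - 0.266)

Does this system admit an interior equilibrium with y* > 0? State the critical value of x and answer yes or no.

The predator equation gives dy/dt > 0 only when x > 0.266/0.00175 = 152.
Without the predator, x → K = 68.6. Since 68.6 < 152, the predator cannot invade.

Threshold x = 152; K < 152, so no, the predator goes extinct.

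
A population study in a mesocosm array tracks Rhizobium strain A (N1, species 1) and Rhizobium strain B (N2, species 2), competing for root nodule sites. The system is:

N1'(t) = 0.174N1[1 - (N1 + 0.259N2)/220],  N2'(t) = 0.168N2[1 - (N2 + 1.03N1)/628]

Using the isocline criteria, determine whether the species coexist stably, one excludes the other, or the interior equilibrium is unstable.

stable coexistence

Compare the nullcline intercepts: K1/α12 = 220/0.259 = 849 > K2 = 628; K2/α21 = 628/1.03 = 610 > K1 = 220.
Since both inequalities hold, each species can invade when rare, so the interior equilibrium is stable.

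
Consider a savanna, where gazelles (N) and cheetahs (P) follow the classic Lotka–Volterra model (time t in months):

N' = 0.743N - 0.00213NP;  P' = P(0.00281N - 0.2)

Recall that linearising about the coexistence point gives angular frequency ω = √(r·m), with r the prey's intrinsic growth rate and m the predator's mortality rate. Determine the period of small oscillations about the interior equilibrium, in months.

Here r = 0.743 and m = 0.2, so r·m = 0.149.
ω = √0.149 = 0.385 per month, hence T = 2π/ω ≈ 16.3 months.

T ≈ 16.3 months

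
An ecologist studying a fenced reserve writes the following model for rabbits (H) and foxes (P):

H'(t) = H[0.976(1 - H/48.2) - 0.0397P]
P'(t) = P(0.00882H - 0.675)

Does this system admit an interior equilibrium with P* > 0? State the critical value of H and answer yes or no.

The predator equation gives dP/dt > 0 only when H > 0.675/0.00882 = 76.5.
Without the predator, H → K = 48.2. Since 48.2 < 76.5, the predator cannot invade.

Threshold H = 76.5; K < 76.5, so no, the predator goes extinct.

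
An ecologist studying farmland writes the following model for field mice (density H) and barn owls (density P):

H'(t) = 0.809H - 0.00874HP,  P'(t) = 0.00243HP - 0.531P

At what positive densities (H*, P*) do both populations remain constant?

Set dP/dt = 0 with P > 0: 0.00243H - 0.531 = 0, so H* = 0.531/0.00243 = 219.
Set dH/dt = 0 with H > 0: 0.809 - 0.00874P = 0, so P* = 0.809/0.00874 = 92.6.

H* ≈ 219, P* ≈ 92.6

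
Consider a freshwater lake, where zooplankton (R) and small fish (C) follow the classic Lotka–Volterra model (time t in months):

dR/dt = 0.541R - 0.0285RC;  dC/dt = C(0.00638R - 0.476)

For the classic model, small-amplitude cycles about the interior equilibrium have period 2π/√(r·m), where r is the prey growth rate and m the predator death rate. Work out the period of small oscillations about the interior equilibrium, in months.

T ≈ 12.4 months

Here r = 0.541 and m = 0.476, so r·m = 0.258.
ω = √0.258 = 0.507 per month, hence T = 2π/ω ≈ 12.4 months.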